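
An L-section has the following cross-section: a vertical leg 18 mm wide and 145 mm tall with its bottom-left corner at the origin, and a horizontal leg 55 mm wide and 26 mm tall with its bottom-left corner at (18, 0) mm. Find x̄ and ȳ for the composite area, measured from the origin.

Part | A | x̄ᵢ | ȳᵢ | A·x̄ᵢ | A·ȳᵢ
vertical leg | 2610.00 | 9.00 | 72.50 | 23490.00 | 189225.00
horizontal leg | 1430.00 | 45.50 | 13.00 | 65065.00 | 18590.00
Σ | 4040.00 |  |  | 88555.00 | 207815.00
x̄ = 88555.00 / 4040.00 = 21.92 mm
ȳ = 207815.00 / 4040.00 = 51.44 mm

x̄ = 21.92 mm, ȳ = 51.44 mm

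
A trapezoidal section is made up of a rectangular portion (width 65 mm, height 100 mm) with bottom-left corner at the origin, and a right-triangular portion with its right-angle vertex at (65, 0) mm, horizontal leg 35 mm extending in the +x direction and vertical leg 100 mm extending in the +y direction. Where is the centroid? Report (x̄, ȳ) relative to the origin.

rectangular portion: A = 65 × 100 = 6500.00, centroid at (32.50, 50.00).
triangular portion: A = ½·35·100 = 1750.00, centroid at (76.67, 33.33).
ΣA = 8250.00 mm², ΣAx̄ = 345416.67 mm³, ΣAȳ = 383333.33 mm³.
x̄ = 345416.67/8250.00 = 41.87 mm; ȳ = 383333.33/8250.00 = 46.46 mm.

x̄ = 41.87 mm, ȳ = 46.46 mm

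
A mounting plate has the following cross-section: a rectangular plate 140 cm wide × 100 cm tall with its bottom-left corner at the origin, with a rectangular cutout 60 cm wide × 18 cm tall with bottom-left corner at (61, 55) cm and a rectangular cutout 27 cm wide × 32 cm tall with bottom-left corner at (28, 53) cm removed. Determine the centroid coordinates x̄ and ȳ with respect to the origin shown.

plate: A = 140 × 100 = 14000.00, centroid at (70.00, 50.00).
hole 1: A = −(60 × 18) = -1080.00, centroid at (91.00, 64.00).
hole 2: A = −(27 × 32) = -864.00, centroid at (41.50, 69.00).
ΣA = 12056.00 cm²
ΣAx̄ = (14000.00)(70.00) + (-1080.00)(91.00) + (-864.00)(41.50) = 845864.00 cm³
ΣAȳ = (14000.00)(50.00) + (-1080.00)(64.00) + (-864.00)(69.00) = 571264.00 cm³
x̄ = 845864.00 / 12056.00 = 70.16 cm
ȳ = 571264.00 / 12056.00 = 47.38 cm

x̄ = 70.16 cm, ȳ = 47.38 cm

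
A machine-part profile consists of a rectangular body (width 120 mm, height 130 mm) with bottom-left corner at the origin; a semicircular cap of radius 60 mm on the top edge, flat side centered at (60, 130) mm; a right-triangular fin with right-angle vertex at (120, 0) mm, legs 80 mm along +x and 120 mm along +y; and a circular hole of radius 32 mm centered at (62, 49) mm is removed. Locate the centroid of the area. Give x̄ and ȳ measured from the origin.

x̄ = 77.93 mm, ȳ = 84.40 mm

rectangular body: A = 120 × 130 = 15600.00, centroid at (60.00, 65.00).
semicircular top: A = ½π·60² = 5654.87, centroid at (60.00, 155.46).
triangular fin: A = ½·80·120 = 4800.00, centroid at (146.67, 40.00).
hole: A = −π·32² = -3216.99, centroid at (62.00, 49.00).
ΣA = 22837.88 mm²
ΣAx̄ = (15600.00)(60.00) + (5654.87)(60.00) + (4800.00)(146.67) + (-3216.99)(62.00) = 1779838.57 mm³
ΣAȳ = (15600.00)(65.00) + (5654.87)(155.46) + (4800.00)(40.00) + (-3216.99)(49.00) = 1927500.13 mm³
x̄ = 1779838.57 / 22837.88 = 77.93 mm
ȳ = 1927500.13 / 22837.88 = 84.40 mm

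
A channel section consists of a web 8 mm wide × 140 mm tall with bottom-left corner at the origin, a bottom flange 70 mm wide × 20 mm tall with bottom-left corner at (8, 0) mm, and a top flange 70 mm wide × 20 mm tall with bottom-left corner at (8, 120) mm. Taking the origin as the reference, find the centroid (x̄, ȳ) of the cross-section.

x̄ = 31.86 mm, ȳ = 70.00 mm

web: A = 8 × 140 = 1120.00, centroid at (4.00, 70.00).
bottom flange: A = 70 × 20 = 1400.00, centroid at (43.00, 10.00).
top flange: A = 70 × 20 = 1400.00, centroid at (43.00, 130.00).
ΣA = 3920.00 mm²
ΣAx̄ = (1120.00)(4.00) + (1400.00)(43.00) + (1400.00)(43.00) = 124880.00 mm³
ΣAȳ = (1120.00)(70.00) + (1400.00)(10.00) + (1400.00)(130.00) = 274400.00 mm³
x̄ = 124880.00 / 3920.00 = 31.86 mm
ȳ = 274400.00 / 3920.00 = 70.00 mm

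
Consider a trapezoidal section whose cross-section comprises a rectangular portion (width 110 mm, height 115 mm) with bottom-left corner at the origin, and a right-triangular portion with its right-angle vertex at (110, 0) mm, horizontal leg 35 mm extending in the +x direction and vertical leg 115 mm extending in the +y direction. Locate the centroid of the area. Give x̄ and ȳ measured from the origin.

Part | A | x̄ᵢ | ȳᵢ | A·x̄ᵢ | A·ȳᵢ
rectangular portion | 12650.00 | 55.00 | 57.50 | 695750.00 | 727375.00
triangular portion | 2012.50 | 121.67 | 38.33 | 244854.17 | 77145.83
Σ | 14662.50 |  |  | 940604.17 | 804520.83
x̄ = 940604.17 / 14662.50 = 64.15 mm
ȳ = 804520.83 / 14662.50 = 54.87 mm

x̄ = 64.15 mm, ȳ = 54.87 mm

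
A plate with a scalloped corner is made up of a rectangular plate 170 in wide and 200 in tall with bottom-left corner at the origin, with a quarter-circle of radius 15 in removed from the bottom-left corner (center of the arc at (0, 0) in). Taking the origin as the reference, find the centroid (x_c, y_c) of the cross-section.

plate: A = 170 × 200 = 34000.00, centroid at (85.00, 100.00).
removed quarter-circle: A = −¼π·15² = -176.71, centroid at (6.37, 6.37).
ΣA = 33823.29 in², ΣAx_c = 2888875.00 in³, ΣAy_c = 3398875.00 in³.
x_c = 2888875.00/33823.29 = 85.41 in; y_c = 3398875.00/33823.29 = 100.49 in.

x_c = 85.41 in, y_c = 100.49 in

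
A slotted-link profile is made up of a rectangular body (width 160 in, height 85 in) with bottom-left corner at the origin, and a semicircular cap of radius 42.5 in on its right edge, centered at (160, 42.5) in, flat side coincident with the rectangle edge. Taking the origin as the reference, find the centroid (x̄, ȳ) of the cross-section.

rectangular body: A = 160 × 85 = 13600.00, centroid at (80.00, 42.50).
semicircular end: A = ½π·42.5² = 2837.25, centroid at (178.04, 42.50).
ΣA = 16437.25 in², ΣAx̄ = 1593137.22 in³, ΣAȳ = 698583.16 in³.
x̄ = 1593137.22/16437.25 = 96.92 in; ȳ = 698583.16/16437.25 = 42.50 in.

x̄ = 96.92 in, ȳ = 42.50 in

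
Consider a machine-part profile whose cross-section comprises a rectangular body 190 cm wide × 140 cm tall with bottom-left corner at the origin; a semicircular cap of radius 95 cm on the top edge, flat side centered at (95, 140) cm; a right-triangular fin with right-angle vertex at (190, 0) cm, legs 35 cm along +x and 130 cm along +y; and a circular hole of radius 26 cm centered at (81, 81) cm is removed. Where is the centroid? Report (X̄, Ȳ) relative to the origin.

X̄ = 101.66 cm, Ȳ = 106.16 cm

rectangular body: A = 190 × 140 = 26600.00, centroid at (95.00, 70.00).
semicircular top: A = ½π·95² = 14176.44, centroid at (95.00, 180.32).
triangular fin: A = ½·35·130 = 2275.00, centroid at (201.67, 43.33).
hole: A = −π·26² = -2123.72, centroid at (81.00, 81.00).
ΣA = 40927.72 cm²
ΣAX̄ = (26600.00)(95.00) + (14176.44)(95.00) + (2275.00)(201.67) + (-2123.72)(81.00) = 4160532.12 cm³
ΣAȲ = (26600.00)(70.00) + (14176.44)(180.32) + (2275.00)(43.33) + (-2123.72)(81.00) = 4344846.78 cm³
X̄ = 4160532.12 / 40927.72 = 101.66 cm
Ȳ = 4344846.78 / 40927.72 = 106.16 cm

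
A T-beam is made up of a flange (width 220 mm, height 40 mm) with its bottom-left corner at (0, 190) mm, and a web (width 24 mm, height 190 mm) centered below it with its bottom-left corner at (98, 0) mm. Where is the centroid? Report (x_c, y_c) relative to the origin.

Part | A | x̄ᵢ | ȳᵢ | A·x̄ᵢ | A·ȳᵢ
web | 4560.00 | 110.00 | 95.00 | 501600.00 | 433200.00
flange | 8800.00 | 110.00 | 210.00 | 968000.00 | 1848000.00
Σ | 13360.00 |  |  | 1469600.00 | 2281200.00
x_c = 1469600.00 / 13360.00 = 110.00 mm
y_c = 2281200.00 / 13360.00 = 170.75 mm

x_c = 110.00 mm, y_c = 170.75 mm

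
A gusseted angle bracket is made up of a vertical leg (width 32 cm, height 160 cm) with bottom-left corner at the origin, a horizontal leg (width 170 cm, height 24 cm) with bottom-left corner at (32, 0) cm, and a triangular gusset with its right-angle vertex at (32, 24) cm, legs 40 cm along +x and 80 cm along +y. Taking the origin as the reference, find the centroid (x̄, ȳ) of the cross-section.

x̄ = 58.50 cm, ȳ = 49.97 cm

vertical leg: A = 32 × 160 = 5120.00, centroid at (16.00, 80.00).
horizontal leg: A = 170 × 24 = 4080.00, centroid at (117.00, 12.00).
gusset: A = ½·40·80 = 1600.00, centroid at (45.33, 50.67).
ΣA = 10800.00 cm², ΣAx̄ = 631813.33 cm³, ΣAȳ = 539626.67 cm³.
x̄ = 631813.33/10800.00 = 58.50 cm; ȳ = 539626.67/10800.00 = 49.97 cm.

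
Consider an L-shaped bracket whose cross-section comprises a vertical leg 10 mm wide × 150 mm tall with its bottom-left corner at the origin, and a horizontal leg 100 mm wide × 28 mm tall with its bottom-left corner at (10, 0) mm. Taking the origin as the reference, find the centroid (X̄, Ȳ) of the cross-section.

vertical leg: A = 10 × 150 = 1500.00, centroid at (5.00, 75.00).
horizontal leg: A = 100 × 28 = 2800.00, centroid at (60.00, 14.00).
ΣA = 4300.00 mm², ΣAX̄ = 175500.00 mm³, ΣAȲ = 151700.00 mm³.
X̄ = 175500.00/4300.00 = 40.81 mm; Ȳ = 151700.00/4300.00 = 35.28 mm.

X̄ = 40.81 mm, Ȳ = 35.28 mm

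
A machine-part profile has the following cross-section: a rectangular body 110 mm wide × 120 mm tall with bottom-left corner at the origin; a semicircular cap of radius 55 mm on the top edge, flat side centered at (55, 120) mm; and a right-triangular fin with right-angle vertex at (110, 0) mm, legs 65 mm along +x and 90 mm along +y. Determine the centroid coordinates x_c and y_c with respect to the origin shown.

rectangular body: A = 110 × 120 = 13200.00, centroid at (55.00, 60.00).
semicircular top: A = ½π·55² = 4751.66, centroid at (55.00, 143.34).
triangular fin: A = ½·65·90 = 2925.00, centroid at (131.67, 30.00).
ΣA = 20876.66 mm²
ΣAx_c = (13200.00)(55.00) + (4751.66)(55.00) + (2925.00)(131.67) = 1372466.24 mm³
ΣAy_c = (13200.00)(60.00) + (4751.66)(143.34) + (2925.00)(30.00) = 1560865.73 mm³
x_c = 1372466.24 / 20876.66 = 65.74 mm
y_c = 1560865.73 / 20876.66 = 74.77 mm

x_c = 65.74 mm, y_c = 74.77 mm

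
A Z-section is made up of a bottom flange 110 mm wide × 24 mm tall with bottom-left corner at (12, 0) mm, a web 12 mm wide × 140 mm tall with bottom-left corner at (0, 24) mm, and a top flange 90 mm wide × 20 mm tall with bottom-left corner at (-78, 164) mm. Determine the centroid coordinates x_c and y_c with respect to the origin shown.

Part | A | x̄ᵢ | ȳᵢ | A·x̄ᵢ | A·ȳᵢ
bottom flange | 2640.00 | 67.00 | 12.00 | 176880.00 | 31680.00
web | 1680.00 | 6.00 | 94.00 | 10080.00 | 157920.00
top flange | 1800.00 | -33.00 | 174.00 | -59400.00 | 313200.00
Σ | 6120.00 |  |  | 127560.00 | 502800.00
x_c = 127560.00 / 6120.00 = 20.84 mm
y_c = 502800.00 / 6120.00 = 82.16 mm

x_c = 20.84 mm, y_c = 82.16 mm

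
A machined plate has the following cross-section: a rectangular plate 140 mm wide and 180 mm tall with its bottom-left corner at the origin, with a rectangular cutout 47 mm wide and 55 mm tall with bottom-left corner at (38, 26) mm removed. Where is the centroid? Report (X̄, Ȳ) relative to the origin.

Part | A | x̄ᵢ | ȳᵢ | A·x̄ᵢ | A·ȳᵢ
plate | 25200.00 | 70.00 | 90.00 | 1764000.00 | 2268000.00
hole | -2585.00 | 61.50 | 53.50 | -158977.50 | -138297.50
Σ | 22615.00 |  |  | 1605022.50 | 2129702.50
X̄ = 1605022.50 / 22615.00 = 70.97 mm
Ȳ = 2129702.50 / 22615.00 = 94.17 mm

X̄ = 70.97 mm, Ȳ = 94.17 mm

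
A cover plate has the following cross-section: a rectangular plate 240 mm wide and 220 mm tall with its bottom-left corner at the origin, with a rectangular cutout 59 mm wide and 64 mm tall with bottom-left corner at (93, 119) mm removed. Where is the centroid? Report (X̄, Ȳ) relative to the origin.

plate: A = 240 × 220 = 52800.00, centroid at (120.00, 110.00).
hole: A = −(59 × 64) = -3776.00, centroid at (122.50, 151.00).
ΣA = 49024.00 mm², ΣAX̄ = 5873440.00 mm³, ΣAȲ = 5237824.00 mm³.
X̄ = 5873440.00/49024.00 = 119.81 mm; Ȳ = 5237824.00/49024.00 = 106.84 mm.

X̄ = 119.81 mm, Ȳ = 106.84 mm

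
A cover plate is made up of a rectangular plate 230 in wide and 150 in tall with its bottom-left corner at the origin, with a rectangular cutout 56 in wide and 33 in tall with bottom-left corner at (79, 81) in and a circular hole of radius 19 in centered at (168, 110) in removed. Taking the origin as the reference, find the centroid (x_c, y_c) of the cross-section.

x_c = 113.56 in, y_c = 72.42 in

plate: A = 230 × 150 = 34500.00, centroid at (115.00, 75.00).
hole 1: A = −(56 × 33) = -1848.00, centroid at (107.00, 97.50).
hole 2: A = −π·19² = -1134.11, centroid at (168.00, 110.00).
ΣA = 31517.89 in², ΣAx_c = 3579232.69 in³, ΣAy_c = 2282567.36 in³.
x_c = 3579232.69/31517.89 = 113.56 in; y_c = 2282567.36/31517.89 = 72.42 in.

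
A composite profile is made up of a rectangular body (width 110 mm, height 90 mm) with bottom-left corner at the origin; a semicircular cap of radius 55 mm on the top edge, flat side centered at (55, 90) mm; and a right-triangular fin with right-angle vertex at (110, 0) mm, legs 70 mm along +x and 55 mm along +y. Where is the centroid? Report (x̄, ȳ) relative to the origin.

rectangular body: A = 110 × 90 = 9900.00, centroid at (55.00, 45.00).
semicircular top: A = ½π·55² = 4751.66, centroid at (55.00, 113.34).
triangular fin: A = ½·70·55 = 1925.00, centroid at (133.33, 18.33).
ΣA = 16576.66 mm², ΣAx̄ = 1062507.91 mm³, ΣAȳ = 1019357.63 mm³.
x̄ = 1062507.91/16576.66 = 64.10 mm; ȳ = 1019357.63/16576.66 = 61.49 mm.

x̄ = 64.10 mm, ȳ = 61.49 mm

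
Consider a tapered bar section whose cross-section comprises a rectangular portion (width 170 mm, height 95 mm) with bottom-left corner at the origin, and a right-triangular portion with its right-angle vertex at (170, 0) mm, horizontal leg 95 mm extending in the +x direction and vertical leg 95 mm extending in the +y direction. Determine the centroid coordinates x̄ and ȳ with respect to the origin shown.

rectangular portion: A = 170 × 95 = 16150.00, centroid at (85.00, 47.50).
triangular portion: A = ½·95·95 = 4512.50, centroid at (201.67, 31.67).
ΣA = 20662.50 mm², ΣAx̄ = 2282770.83 mm³, ΣAȳ = 910020.83 mm³.
x̄ = 2282770.83/20662.50 = 110.48 mm; ȳ = 910020.83/20662.50 = 44.04 mm.

x̄ = 110.48 mm, ȳ = 44.04 mm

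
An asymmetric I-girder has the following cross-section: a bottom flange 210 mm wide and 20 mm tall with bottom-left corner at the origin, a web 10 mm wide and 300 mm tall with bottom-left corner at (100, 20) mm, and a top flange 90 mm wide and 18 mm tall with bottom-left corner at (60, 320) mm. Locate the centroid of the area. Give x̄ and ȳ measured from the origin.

bottom flange: A = 210 × 20 = 4200.00, centroid at (105.00, 10.00).
web: A = 10 × 300 = 3000.00, centroid at (105.00, 170.00).
top flange: A = 90 × 18 = 1620.00, centroid at (105.00, 329.00).
ΣA = 8820.00 mm²
ΣAx̄ = (4200.00)(105.00) + (3000.00)(105.00) + (1620.00)(105.00) = 926100.00 mm³
ΣAȳ = (4200.00)(10.00) + (3000.00)(170.00) + (1620.00)(329.00) = 1084980.00 mm³
x̄ = 926100.00 / 8820.00 = 105.00 mm
ȳ = 1084980.00 / 8820.00 = 123.01 mm

x̄ = 105.00 mm, ȳ = 123.01 mm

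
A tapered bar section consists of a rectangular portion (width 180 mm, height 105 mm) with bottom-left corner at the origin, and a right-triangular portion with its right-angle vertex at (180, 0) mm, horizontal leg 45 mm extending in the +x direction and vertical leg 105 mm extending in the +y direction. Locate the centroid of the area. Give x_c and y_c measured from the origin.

rectangular portion: A = 180 × 105 = 18900.00, centroid at (90.00, 52.50).
triangular portion: A = ½·45·105 = 2362.50, centroid at (195.00, 35.00).
ΣA = 21262.50 mm², ΣAx_c = 2161687.50 mm³, ΣAy_c = 1074937.50 mm³.
x_c = 2161687.50/21262.50 = 101.67 mm; y_c = 1074937.50/21262.50 = 50.56 mm.

x_c = 101.67 mm, y_c = 50.56 mm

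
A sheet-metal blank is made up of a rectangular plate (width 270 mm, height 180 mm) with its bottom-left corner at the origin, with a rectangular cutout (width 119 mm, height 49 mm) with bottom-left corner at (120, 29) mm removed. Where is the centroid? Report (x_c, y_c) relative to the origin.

x_c = 128.93 mm, y_c = 94.98 mm

Part | A | x̄ᵢ | ȳᵢ | A·x̄ᵢ | A·ȳᵢ
plate | 48600.00 | 135.00 | 90.00 | 6561000.00 | 4374000.00
hole | -5831.00 | 179.50 | 53.50 | -1046664.50 | -311958.50
Σ | 42769.00 |  |  | 5514335.50 | 4062041.50
x_c = 5514335.50 / 42769.00 = 128.93 mm
y_c = 4062041.50 / 42769.00 = 94.98 mm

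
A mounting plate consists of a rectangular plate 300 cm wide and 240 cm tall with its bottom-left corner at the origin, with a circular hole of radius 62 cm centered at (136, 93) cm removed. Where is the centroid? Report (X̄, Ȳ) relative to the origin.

X̄ = 152.82 cm, Ȳ = 125.44 cm

plate: A = 300 × 240 = 72000.00, centroid at (150.00, 120.00).
hole: A = −π·62² = -12076.28, centroid at (136.00, 93.00).
ΣA = 59923.72 cm²
ΣAX̄ = (72000.00)(150.00) + (-12076.28)(136.00) = 9157625.63 cm³
ΣAȲ = (72000.00)(120.00) + (-12076.28)(93.00) = 7516905.76 cm³
X̄ = 9157625.63 / 59923.72 = 152.82 cm
Ȳ = 7516905.76 / 59923.72 = 125.44 cm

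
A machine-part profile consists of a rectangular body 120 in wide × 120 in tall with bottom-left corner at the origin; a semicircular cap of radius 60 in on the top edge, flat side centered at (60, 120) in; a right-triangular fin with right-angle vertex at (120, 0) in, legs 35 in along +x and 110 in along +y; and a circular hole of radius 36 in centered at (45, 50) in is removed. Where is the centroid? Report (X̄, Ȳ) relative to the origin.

X̄ = 71.11 in, Ȳ = 86.75 in

rectangular body: A = 120 × 120 = 14400.00, centroid at (60.00, 60.00).
semicircular top: A = ½π·60² = 5654.87, centroid at (60.00, 145.46).
triangular fin: A = ½·35·110 = 1925.00, centroid at (131.67, 36.67).
hole: A = −π·36² = -4071.50, centroid at (45.00, 50.00).
ΣA = 17908.36 in²
ΣAX̄ = (14400.00)(60.00) + (5654.87)(60.00) + (1925.00)(131.67) + (-4071.50)(45.00) = 1273532.66 in³
ΣAȲ = (14400.00)(60.00) + (5654.87)(145.46) + (1925.00)(36.67) + (-4071.50)(50.00) = 1553592.14 in³
X̄ = 1273532.66 / 17908.36 = 71.11 in
Ȳ = 1553592.14 / 17908.36 = 86.75 in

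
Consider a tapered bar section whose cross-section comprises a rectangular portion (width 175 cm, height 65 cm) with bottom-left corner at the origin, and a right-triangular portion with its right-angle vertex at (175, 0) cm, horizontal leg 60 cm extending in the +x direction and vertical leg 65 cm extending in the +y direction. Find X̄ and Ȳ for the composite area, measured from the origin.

X̄ = 103.23 cm, Ȳ = 30.91 cm

rectangular portion: A = 175 × 65 = 11375.00, centroid at (87.50, 32.50).
triangular portion: A = ½·60·65 = 1950.00, centroid at (195.00, 21.67).
ΣA = 13325.00 cm², ΣAX̄ = 1375562.50 cm³, ΣAȲ = 411937.50 cm³.
X̄ = 1375562.50/13325.00 = 103.23 cm; Ȳ = 411937.50/13325.00 = 30.91 cm.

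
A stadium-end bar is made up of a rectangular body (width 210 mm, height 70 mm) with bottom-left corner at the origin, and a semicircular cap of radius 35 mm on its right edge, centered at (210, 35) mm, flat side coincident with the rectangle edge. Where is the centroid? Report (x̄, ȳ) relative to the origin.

Part | A | x̄ᵢ | ȳᵢ | A·x̄ᵢ | A·ȳᵢ
rectangular body | 14700.00 | 105.00 | 35.00 | 1543500.00 | 514500.00
semicircular end | 1924.23 | 224.85 | 35.00 | 432670.69 | 67347.89
Σ | 16624.23 |  |  | 1976170.69 | 581847.89
x̄ = 1976170.69 / 16624.23 = 118.87 mm
ȳ = 581847.89 / 16624.23 = 35.00 mm

x̄ = 118.87 mm, ȳ = 35.00 mm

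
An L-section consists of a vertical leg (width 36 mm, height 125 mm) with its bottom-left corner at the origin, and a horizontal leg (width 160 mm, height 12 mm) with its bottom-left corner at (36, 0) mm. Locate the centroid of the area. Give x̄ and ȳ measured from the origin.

vertical leg: A = 36 × 125 = 4500.00, centroid at (18.00, 62.50).
horizontal leg: A = 160 × 12 = 1920.00, centroid at (116.00, 6.00).
ΣA = 6420.00 mm²
ΣAx̄ = (4500.00)(18.00) + (1920.00)(116.00) = 303720.00 mm³
ΣAȳ = (4500.00)(62.50) + (1920.00)(6.00) = 292770.00 mm³
x̄ = 303720.00 / 6420.00 = 47.31 mm
ȳ = 292770.00 / 6420.00 = 45.60 mm

x̄ = 47.31 mm, ȳ = 45.60 mm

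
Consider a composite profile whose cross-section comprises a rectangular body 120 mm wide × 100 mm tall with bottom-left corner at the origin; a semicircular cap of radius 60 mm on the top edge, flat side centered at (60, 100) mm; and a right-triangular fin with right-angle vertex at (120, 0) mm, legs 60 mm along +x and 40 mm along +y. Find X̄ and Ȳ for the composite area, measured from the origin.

X̄ = 65.09 mm, Ȳ = 70.30 mm

rectangular body: A = 120 × 100 = 12000.00, centroid at (60.00, 50.00).
semicircular top: A = ½π·60² = 5654.87, centroid at (60.00, 125.46).
triangular fin: A = ½·60·40 = 1200.00, centroid at (140.00, 13.33).
ΣA = 18854.87 mm², ΣAX̄ = 1227292.01 mm³, ΣAȲ = 1325486.68 mm³.
X̄ = 1227292.01/18854.87 = 65.09 mm; Ȳ = 1325486.68/18854.87 = 70.30 mm.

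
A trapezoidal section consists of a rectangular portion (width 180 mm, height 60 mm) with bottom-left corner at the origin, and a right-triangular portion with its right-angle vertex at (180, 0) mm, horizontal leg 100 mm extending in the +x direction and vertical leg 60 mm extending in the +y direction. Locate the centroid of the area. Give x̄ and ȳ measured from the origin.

rectangular portion: A = 180 × 60 = 10800.00, centroid at (90.00, 30.00).
triangular portion: A = ½·100·60 = 3000.00, centroid at (213.33, 20.00).
ΣA = 13800.00 mm², ΣAx̄ = 1612000.00 mm³, ΣAȳ = 384000.00 mm³.
x̄ = 1612000.00/13800.00 = 116.81 mm; ȳ = 384000.00/13800.00 = 27.83 mm.

x̄ = 116.81 mm, ȳ = 27.83 mm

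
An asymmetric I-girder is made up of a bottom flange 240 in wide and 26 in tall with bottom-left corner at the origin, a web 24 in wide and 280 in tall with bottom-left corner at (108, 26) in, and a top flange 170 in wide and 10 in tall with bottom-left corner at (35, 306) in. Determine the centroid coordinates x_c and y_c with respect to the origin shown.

x_c = 120.00 in, y_c = 117.69 in

bottom flange: A = 240 × 26 = 6240.00, centroid at (120.00, 13.00).
web: A = 24 × 280 = 6720.00, centroid at (120.00, 166.00).
top flange: A = 170 × 10 = 1700.00, centroid at (120.00, 311.00).
ΣA = 14660.00 in²
ΣAx_c = (6240.00)(120.00) + (6720.00)(120.00) + (1700.00)(120.00) = 1759200.00 in³
ΣAy_c = (6240.00)(13.00) + (6720.00)(166.00) + (1700.00)(311.00) = 1725340.00 in³
x_c = 1759200.00 / 14660.00 = 120.00 in
y_c = 1725340.00 / 14660.00 = 117.69 in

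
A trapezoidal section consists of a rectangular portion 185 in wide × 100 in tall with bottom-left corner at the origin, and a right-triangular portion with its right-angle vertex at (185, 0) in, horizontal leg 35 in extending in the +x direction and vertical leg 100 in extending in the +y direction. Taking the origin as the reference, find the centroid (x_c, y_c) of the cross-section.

Part | A | x̄ᵢ | ȳᵢ | A·x̄ᵢ | A·ȳᵢ
rectangular portion | 18500.00 | 92.50 | 50.00 | 1711250.00 | 925000.00
triangular portion | 1750.00 | 196.67 | 33.33 | 344166.67 | 58333.33
Σ | 20250.00 |  |  | 2055416.67 | 983333.33
x_c = 2055416.67 / 20250.00 = 101.50 in
y_c = 983333.33 / 20250.00 = 48.56 in

x_c = 101.50 in, y_c = 48.56 in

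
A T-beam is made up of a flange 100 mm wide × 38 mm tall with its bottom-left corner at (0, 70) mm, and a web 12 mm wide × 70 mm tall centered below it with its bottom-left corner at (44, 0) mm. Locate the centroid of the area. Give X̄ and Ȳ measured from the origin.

X̄ = 50.00 mm, Ȳ = 79.22 mm

Part | A | x̄ᵢ | ȳᵢ | A·x̄ᵢ | A·ȳᵢ
web | 840.00 | 50.00 | 35.00 | 42000.00 | 29400.00
flange | 3800.00 | 50.00 | 89.00 | 190000.00 | 338200.00
Σ | 4640.00 |  |  | 232000.00 | 367600.00
X̄ = 232000.00 / 4640.00 = 50.00 mm
Ȳ = 367600.00 / 4640.00 = 79.22 mm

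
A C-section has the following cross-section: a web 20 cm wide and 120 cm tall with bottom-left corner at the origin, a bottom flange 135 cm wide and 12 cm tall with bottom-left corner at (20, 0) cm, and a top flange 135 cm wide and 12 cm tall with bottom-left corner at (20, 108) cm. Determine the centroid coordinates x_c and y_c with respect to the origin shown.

x_c = 54.52 cm, y_c = 60.00 cm

web: A = 20 × 120 = 2400.00, centroid at (10.00, 60.00).
bottom flange: A = 135 × 12 = 1620.00, centroid at (87.50, 6.00).
top flange: A = 135 × 12 = 1620.00, centroid at (87.50, 114.00).
ΣA = 5640.00 cm², ΣAx_c = 307500.00 cm³, ΣAy_c = 338400.00 cm³.
x_c = 307500.00/5640.00 = 54.52 cm; y_c = 338400.00/5640.00 = 60.00 cm.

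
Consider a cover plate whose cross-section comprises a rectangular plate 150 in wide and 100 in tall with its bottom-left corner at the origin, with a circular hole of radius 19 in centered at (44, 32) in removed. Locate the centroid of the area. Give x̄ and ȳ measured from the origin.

plate: A = 150 × 100 = 15000.00, centroid at (75.00, 50.00).
hole: A = −π·19² = -1134.11, centroid at (44.00, 32.00).
ΣA = 13865.89 in², ΣAx̄ = 1075098.94 in³, ΣAȳ = 713708.32 in³.
x̄ = 1075098.94/13865.89 = 77.54 in; ȳ = 713708.32/13865.89 = 51.47 in.

x̄ = 77.54 in, ȳ = 51.47 in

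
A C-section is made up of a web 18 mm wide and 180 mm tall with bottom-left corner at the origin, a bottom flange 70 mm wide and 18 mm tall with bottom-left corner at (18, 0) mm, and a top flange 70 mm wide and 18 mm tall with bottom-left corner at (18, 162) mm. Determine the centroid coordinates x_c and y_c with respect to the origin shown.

x_c = 28.25 mm, y_c = 90.00 mm

web: A = 18 × 180 = 3240.00, centroid at (9.00, 90.00).
bottom flange: A = 70 × 18 = 1260.00, centroid at (53.00, 9.00).
top flange: A = 70 × 18 = 1260.00, centroid at (53.00, 171.00).
ΣA = 5760.00 mm²
ΣAx_c = (3240.00)(9.00) + (1260.00)(53.00) + (1260.00)(53.00) = 162720.00 mm³
ΣAy_c = (3240.00)(90.00) + (1260.00)(9.00) + (1260.00)(171.00) = 518400.00 mm³
x_c = 162720.00 / 5760.00 = 28.25 mm
y_c = 518400.00 / 5760.00 = 90.00 mm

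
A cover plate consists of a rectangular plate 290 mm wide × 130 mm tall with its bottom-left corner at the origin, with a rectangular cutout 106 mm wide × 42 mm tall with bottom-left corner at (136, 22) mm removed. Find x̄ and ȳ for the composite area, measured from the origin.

x̄ = 139.11 mm, ȳ = 67.95 mm

Part | A | x̄ᵢ | ȳᵢ | A·x̄ᵢ | A·ȳᵢ
plate | 37700.00 | 145.00 | 65.00 | 5466500.00 | 2450500.00
hole | -4452.00 | 189.00 | 43.00 | -841428.00 | -191436.00
Σ | 33248.00 |  |  | 4625072.00 | 2259064.00
x̄ = 4625072.00 / 33248.00 = 139.11 mm
ȳ = 2259064.00 / 33248.00 = 67.95 mm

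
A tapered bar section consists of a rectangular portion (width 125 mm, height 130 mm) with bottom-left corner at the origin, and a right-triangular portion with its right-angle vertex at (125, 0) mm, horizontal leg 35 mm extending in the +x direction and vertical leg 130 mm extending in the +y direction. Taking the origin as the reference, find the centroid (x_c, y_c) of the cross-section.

rectangular portion: A = 125 × 130 = 16250.00, centroid at (62.50, 65.00).
triangular portion: A = ½·35·130 = 2275.00, centroid at (136.67, 43.33).
ΣA = 18525.00 mm²
ΣAx_c = (16250.00)(62.50) + (2275.00)(136.67) = 1326541.67 mm³
ΣAy_c = (16250.00)(65.00) + (2275.00)(43.33) = 1154833.33 mm³
x_c = 1326541.67 / 18525.00 = 71.61 mm
y_c = 1154833.33 / 18525.00 = 62.34 mm

x_c = 71.61 mm, y_c = 62.34 mm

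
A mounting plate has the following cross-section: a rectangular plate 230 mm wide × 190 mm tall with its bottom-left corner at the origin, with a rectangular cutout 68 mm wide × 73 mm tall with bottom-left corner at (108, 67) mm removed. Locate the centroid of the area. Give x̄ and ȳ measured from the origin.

x̄ = 111.54 mm, ȳ = 93.91 mm

Part | A | x̄ᵢ | ȳᵢ | A·x̄ᵢ | A·ȳᵢ
plate | 43700.00 | 115.00 | 95.00 | 5025500.00 | 4151500.00
hole | -4964.00 | 142.00 | 103.50 | -704888.00 | -513774.00
Σ | 38736.00 |  |  | 4320612.00 | 3637726.00
x̄ = 4320612.00 / 38736.00 = 111.54 mm
ȳ = 3637726.00 / 38736.00 = 93.91 mm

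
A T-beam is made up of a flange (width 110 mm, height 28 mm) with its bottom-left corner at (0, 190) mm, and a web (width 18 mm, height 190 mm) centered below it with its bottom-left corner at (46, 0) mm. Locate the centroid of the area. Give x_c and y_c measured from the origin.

x_c = 55.00 mm, y_c = 146.65 mm

web: A = 18 × 190 = 3420.00, centroid at (55.00, 95.00).
flange: A = 110 × 28 = 3080.00, centroid at (55.00, 204.00).
ΣA = 6500.00 mm²
ΣAx_c = (3420.00)(55.00) + (3080.00)(55.00) = 357500.00 mm³
ΣAy_c = (3420.00)(95.00) + (3080.00)(204.00) = 953220.00 mm³
x_c = 357500.00 / 6500.00 = 55.00 mm
y_c = 953220.00 / 6500.00 = 146.65 mm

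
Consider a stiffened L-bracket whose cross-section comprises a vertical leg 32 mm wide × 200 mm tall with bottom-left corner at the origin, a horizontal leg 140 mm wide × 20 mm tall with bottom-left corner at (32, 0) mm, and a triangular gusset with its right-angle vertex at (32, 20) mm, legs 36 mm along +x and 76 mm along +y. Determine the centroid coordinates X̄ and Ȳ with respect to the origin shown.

vertical leg: A = 32 × 200 = 6400.00, centroid at (16.00, 100.00).
horizontal leg: A = 140 × 20 = 2800.00, centroid at (102.00, 10.00).
gusset: A = ½·36·76 = 1368.00, centroid at (44.00, 45.33).
ΣA = 10568.00 mm²
ΣAX̄ = (6400.00)(16.00) + (2800.00)(102.00) + (1368.00)(44.00) = 448192.00 mm³
ΣAȲ = (6400.00)(100.00) + (2800.00)(10.00) + (1368.00)(45.33) = 730016.00 mm³
X̄ = 448192.00 / 10568.00 = 42.41 mm
Ȳ = 730016.00 / 10568.00 = 69.08 mm

X̄ = 42.41 mm, Ȳ = 69.08 mm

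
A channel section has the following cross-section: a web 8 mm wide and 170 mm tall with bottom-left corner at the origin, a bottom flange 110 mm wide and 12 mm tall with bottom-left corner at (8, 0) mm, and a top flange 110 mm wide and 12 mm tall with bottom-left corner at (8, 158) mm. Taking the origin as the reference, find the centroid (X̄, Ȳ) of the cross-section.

web: A = 8 × 170 = 1360.00, centroid at (4.00, 85.00).
bottom flange: A = 110 × 12 = 1320.00, centroid at (63.00, 6.00).
top flange: A = 110 × 12 = 1320.00, centroid at (63.00, 164.00).
ΣA = 4000.00 mm²
ΣAX̄ = (1360.00)(4.00) + (1320.00)(63.00) + (1320.00)(63.00) = 171760.00 mm³
ΣAȲ = (1360.00)(85.00) + (1320.00)(6.00) + (1320.00)(164.00) = 340000.00 mm³
X̄ = 171760.00 / 4000.00 = 42.94 mm
Ȳ = 340000.00 / 4000.00 = 85.00 mm

X̄ = 42.94 mm, Ȳ = 85.00 mm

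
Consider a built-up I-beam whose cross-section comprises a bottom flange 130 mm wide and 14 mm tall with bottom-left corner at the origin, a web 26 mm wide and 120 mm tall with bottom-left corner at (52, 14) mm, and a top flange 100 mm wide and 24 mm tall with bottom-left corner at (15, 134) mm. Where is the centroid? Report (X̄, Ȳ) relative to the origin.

X̄ = 65.00 mm, Ȳ = 80.93 mm

bottom flange: A = 130 × 14 = 1820.00, centroid at (65.00, 7.00).
web: A = 26 × 120 = 3120.00, centroid at (65.00, 74.00).
top flange: A = 100 × 24 = 2400.00, centroid at (65.00, 146.00).
ΣA = 7340.00 mm², ΣAX̄ = 477100.00 mm³, ΣAȲ = 594020.00 mm³.
X̄ = 477100.00/7340.00 = 65.00 mm; Ȳ = 594020.00/7340.00 = 80.93 mm.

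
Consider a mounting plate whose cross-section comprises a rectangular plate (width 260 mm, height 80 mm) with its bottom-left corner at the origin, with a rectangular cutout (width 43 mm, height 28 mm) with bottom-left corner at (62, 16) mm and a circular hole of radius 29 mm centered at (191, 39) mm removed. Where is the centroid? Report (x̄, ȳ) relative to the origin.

x̄ = 123.80 mm, ȳ = 40.87 mm

plate: A = 260 × 80 = 20800.00, centroid at (130.00, 40.00).
hole 1: A = −(43 × 28) = -1204.00, centroid at (83.50, 30.00).
hole 2: A = −π·29² = -2642.08, centroid at (191.00, 39.00).
ΣA = 16953.92 mm², ΣAx̄ = 2098828.83 mm³, ΣAȳ = 692838.90 mm³.
x̄ = 2098828.83/16953.92 = 123.80 mm; ȳ = 692838.90/16953.92 = 40.87 mm.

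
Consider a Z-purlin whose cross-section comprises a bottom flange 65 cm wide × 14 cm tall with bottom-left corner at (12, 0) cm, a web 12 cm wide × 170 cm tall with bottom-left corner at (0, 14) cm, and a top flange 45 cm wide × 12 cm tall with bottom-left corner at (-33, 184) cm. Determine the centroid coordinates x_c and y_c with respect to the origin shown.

Part | A | x̄ᵢ | ȳᵢ | A·x̄ᵢ | A·ȳᵢ
bottom flange | 910.00 | 44.50 | 7.00 | 40495.00 | 6370.00
web | 2040.00 | 6.00 | 99.00 | 12240.00 | 201960.00
top flange | 540.00 | -10.50 | 190.00 | -5670.00 | 102600.00
Σ | 3490.00 |  |  | 47065.00 | 310930.00
x_c = 47065.00 / 3490.00 = 13.49 cm
y_c = 310930.00 / 3490.00 = 89.09 cm

x_c = 13.49 cm, y_c = 89.09 cm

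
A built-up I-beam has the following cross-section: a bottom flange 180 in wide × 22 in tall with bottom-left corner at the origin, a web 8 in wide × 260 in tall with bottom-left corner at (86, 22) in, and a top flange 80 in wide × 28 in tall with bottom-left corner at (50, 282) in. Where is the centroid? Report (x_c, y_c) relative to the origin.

bottom flange: A = 180 × 22 = 3960.00, centroid at (90.00, 11.00).
web: A = 8 × 260 = 2080.00, centroid at (90.00, 152.00).
top flange: A = 80 × 28 = 2240.00, centroid at (90.00, 296.00).
ΣA = 8280.00 in², ΣAx_c = 745200.00 in³, ΣAy_c = 1022760.00 in³.
x_c = 745200.00/8280.00 = 90.00 in; y_c = 1022760.00/8280.00 = 123.52 in.

x_c = 90.00 in, y_c = 123.52 in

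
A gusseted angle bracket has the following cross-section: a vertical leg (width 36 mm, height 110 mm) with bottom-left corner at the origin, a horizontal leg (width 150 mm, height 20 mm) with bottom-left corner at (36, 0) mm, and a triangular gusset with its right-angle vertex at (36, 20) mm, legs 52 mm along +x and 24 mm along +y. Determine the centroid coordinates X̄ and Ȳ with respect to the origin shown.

X̄ = 57.70 mm, Ȳ = 34.98 mm

vertical leg: A = 36 × 110 = 3960.00, centroid at (18.00, 55.00).
horizontal leg: A = 150 × 20 = 3000.00, centroid at (111.00, 10.00).
gusset: A = ½·52·24 = 624.00, centroid at (53.33, 28.00).
ΣA = 7584.00 mm², ΣAX̄ = 437560.00 mm³, ΣAȲ = 265272.00 mm³.
X̄ = 437560.00/7584.00 = 57.70 mm; Ȳ = 265272.00/7584.00 = 34.98 mm.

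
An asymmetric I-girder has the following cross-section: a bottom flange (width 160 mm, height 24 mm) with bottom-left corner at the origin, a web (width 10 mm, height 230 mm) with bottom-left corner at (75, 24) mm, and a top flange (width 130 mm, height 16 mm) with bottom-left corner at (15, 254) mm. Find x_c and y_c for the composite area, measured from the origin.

bottom flange: A = 160 × 24 = 3840.00, centroid at (80.00, 12.00).
web: A = 10 × 230 = 2300.00, centroid at (80.00, 139.00).
top flange: A = 130 × 16 = 2080.00, centroid at (80.00, 262.00).
ΣA = 8220.00 mm²
ΣAx_c = (3840.00)(80.00) + (2300.00)(80.00) + (2080.00)(80.00) = 657600.00 mm³
ΣAy_c = (3840.00)(12.00) + (2300.00)(139.00) + (2080.00)(262.00) = 910740.00 mm³
x_c = 657600.00 / 8220.00 = 80.00 mm
y_c = 910740.00 / 8220.00 = 110.80 mm

x_c = 80.00 mm, y_c = 110.80 mm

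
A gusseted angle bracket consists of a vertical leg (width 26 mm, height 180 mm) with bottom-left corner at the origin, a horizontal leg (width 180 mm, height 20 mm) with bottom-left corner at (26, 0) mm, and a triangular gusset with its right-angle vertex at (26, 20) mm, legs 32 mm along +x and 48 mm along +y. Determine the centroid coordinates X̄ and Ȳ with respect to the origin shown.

X̄ = 55.99 mm, Ȳ = 53.59 mm

Part | A | x̄ᵢ | ȳᵢ | A·x̄ᵢ | A·ȳᵢ
vertical leg | 4680.00 | 13.00 | 90.00 | 60840.00 | 421200.00
horizontal leg | 3600.00 | 116.00 | 10.00 | 417600.00 | 36000.00
gusset | 768.00 | 36.67 | 36.00 | 28160.00 | 27648.00
Σ | 9048.00 |  |  | 506600.00 | 484848.00
X̄ = 506600.00 / 9048.00 = 55.99 mm
Ȳ = 484848.00 / 9048.00 = 53.59 mm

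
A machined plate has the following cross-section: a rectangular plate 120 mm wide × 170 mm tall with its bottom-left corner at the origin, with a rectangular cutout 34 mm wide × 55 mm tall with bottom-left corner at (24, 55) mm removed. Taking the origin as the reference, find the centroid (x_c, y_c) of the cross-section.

x_c = 61.92 mm, y_c = 85.25 mm

Part | A | x̄ᵢ | ȳᵢ | A·x̄ᵢ | A·ȳᵢ
plate | 20400.00 | 60.00 | 85.00 | 1224000.00 | 1734000.00
hole | -1870.00 | 41.00 | 82.50 | -76670.00 | -154275.00
Σ | 18530.00 |  |  | 1147330.00 | 1579725.00
x_c = 1147330.00 / 18530.00 = 61.92 mm
y_c = 1579725.00 / 18530.00 = 85.25 mm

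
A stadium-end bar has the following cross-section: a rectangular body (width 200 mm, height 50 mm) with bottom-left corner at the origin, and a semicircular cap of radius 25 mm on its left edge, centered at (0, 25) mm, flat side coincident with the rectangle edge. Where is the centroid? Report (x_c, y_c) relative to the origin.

rectangular body: A = 200 × 50 = 10000.00, centroid at (100.00, 25.00).
semicircular end: A = ½π·25² = 981.75, centroid at (-10.61, 25.00).
ΣA = 10981.75 mm²
ΣAx_c = (10000.00)(100.00) + (981.75)(-10.61) = 989583.33 mm³
ΣAy_c = (10000.00)(25.00) + (981.75)(25.00) = 274543.69 mm³
x_c = 989583.33 / 10981.75 = 90.11 mm
y_c = 274543.69 / 10981.75 = 25.00 mm

x_c = 90.11 mm, y_c = 25.00 mm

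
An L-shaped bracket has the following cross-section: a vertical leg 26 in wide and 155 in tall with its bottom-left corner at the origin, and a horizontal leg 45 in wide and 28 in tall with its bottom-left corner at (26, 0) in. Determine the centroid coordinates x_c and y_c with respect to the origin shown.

vertical leg: A = 26 × 155 = 4030.00, centroid at (13.00, 77.50).
horizontal leg: A = 45 × 28 = 1260.00, centroid at (48.50, 14.00).
ΣA = 5290.00 in², ΣAx_c = 113500.00 in³, ΣAy_c = 329965.00 in³.
x_c = 113500.00/5290.00 = 21.46 in; y_c = 329965.00/5290.00 = 62.38 in.

x_c = 21.46 in, y_c = 62.38 in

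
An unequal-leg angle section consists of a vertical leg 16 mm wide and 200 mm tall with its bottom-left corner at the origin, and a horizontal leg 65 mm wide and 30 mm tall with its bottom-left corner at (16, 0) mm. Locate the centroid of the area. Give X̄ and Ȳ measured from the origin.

X̄ = 23.33 mm, Ȳ = 67.82 mm

Part | A | x̄ᵢ | ȳᵢ | A·x̄ᵢ | A·ȳᵢ
vertical leg | 3200.00 | 8.00 | 100.00 | 25600.00 | 320000.00
horizontal leg | 1950.00 | 48.50 | 15.00 | 94575.00 | 29250.00
Σ | 5150.00 |  |  | 120175.00 | 349250.00
X̄ = 120175.00 / 5150.00 = 23.33 mm
Ȳ = 349250.00 / 5150.00 = 67.82 mm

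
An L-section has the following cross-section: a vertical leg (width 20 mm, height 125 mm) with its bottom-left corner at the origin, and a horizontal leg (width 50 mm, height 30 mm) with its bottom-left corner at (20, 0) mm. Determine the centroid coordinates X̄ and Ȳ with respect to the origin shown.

X̄ = 23.12 mm, Ȳ = 44.69 mm

Part | A | x̄ᵢ | ȳᵢ | A·x̄ᵢ | A·ȳᵢ
vertical leg | 2500.00 | 10.00 | 62.50 | 25000.00 | 156250.00
horizontal leg | 1500.00 | 45.00 | 15.00 | 67500.00 | 22500.00
Σ | 4000.00 |  |  | 92500.00 | 178750.00
X̄ = 92500.00 / 4000.00 = 23.12 mm
Ȳ = 178750.00 / 4000.00 = 44.69 mm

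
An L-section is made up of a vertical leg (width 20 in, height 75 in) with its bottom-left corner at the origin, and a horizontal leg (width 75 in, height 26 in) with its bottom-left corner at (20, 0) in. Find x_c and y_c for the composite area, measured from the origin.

vertical leg: A = 20 × 75 = 1500.00, centroid at (10.00, 37.50).
horizontal leg: A = 75 × 26 = 1950.00, centroid at (57.50, 13.00).
ΣA = 3450.00 in²
ΣAx_c = (1500.00)(10.00) + (1950.00)(57.50) = 127125.00 in³
ΣAy_c = (1500.00)(37.50) + (1950.00)(13.00) = 81600.00 in³
x_c = 127125.00 / 3450.00 = 36.85 in
y_c = 81600.00 / 3450.00 = 23.65 in

x_c = 36.85 in, y_c = 23.65 in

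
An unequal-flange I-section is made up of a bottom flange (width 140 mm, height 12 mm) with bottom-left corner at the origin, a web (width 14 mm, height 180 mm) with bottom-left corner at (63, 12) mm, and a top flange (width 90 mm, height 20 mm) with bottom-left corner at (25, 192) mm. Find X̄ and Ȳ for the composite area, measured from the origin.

X̄ = 70.00 mm, Ȳ = 105.12 mm

Part | A | x̄ᵢ | ȳᵢ | A·x̄ᵢ | A·ȳᵢ
bottom flange | 1680.00 | 70.00 | 6.00 | 117600.00 | 10080.00
web | 2520.00 | 70.00 | 102.00 | 176400.00 | 257040.00
top flange | 1800.00 | 70.00 | 202.00 | 126000.00 | 363600.00
Σ | 6000.00 |  |  | 420000.00 | 630720.00
X̄ = 420000.00 / 6000.00 = 70.00 mm
Ȳ = 630720.00 / 6000.00 = 105.12 mm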